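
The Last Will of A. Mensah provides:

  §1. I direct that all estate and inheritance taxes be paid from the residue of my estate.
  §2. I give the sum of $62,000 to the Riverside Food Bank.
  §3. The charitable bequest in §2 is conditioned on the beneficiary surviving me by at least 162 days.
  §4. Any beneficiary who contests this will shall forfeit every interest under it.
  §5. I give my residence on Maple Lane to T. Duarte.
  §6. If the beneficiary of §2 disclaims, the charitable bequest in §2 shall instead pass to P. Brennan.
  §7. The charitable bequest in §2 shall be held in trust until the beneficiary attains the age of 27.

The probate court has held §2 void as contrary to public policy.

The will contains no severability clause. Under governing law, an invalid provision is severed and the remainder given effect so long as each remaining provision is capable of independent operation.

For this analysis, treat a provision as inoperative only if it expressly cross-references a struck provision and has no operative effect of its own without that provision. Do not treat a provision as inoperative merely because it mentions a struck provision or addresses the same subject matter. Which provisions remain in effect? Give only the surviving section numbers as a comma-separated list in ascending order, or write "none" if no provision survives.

1, 4, 5

§2 is struck. The only function of §3 is the survivorship condition on §2, so it cannot stand once §2 is removed. §6 has no operative effect of its own apart from §2 and is therefore inoperative. §7 merely fixes the trust for §2; with §2 gone it has nothing to operate on and falls away. With no severability clause, the stated default rule severs what cannot stand and enforces each remaining provision that can operate on its own. That leaves §1, §4, and §5 in effect.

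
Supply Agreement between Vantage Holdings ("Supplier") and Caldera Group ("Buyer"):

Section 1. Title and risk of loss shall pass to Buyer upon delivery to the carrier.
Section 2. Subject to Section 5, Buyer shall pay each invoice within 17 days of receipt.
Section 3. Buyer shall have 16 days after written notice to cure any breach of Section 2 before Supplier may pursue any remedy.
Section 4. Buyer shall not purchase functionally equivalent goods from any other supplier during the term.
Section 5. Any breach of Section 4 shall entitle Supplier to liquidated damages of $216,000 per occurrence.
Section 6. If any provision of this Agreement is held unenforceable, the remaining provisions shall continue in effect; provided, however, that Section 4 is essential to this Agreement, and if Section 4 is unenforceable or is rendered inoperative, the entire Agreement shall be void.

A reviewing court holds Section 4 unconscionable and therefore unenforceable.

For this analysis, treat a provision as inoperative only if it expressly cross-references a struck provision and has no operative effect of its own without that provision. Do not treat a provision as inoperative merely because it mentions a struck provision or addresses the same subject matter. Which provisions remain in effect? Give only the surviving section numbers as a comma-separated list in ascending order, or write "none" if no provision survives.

none

Section 4 is struck. Section 5 has no operative effect of its own apart from Section 4 and is therefore inoperative. Section 6 makes Section 4 an essential term, and Section 4 is the provision held invalid; under Section 6, the entire Agreement is therefore void. No provision of the Agreement survives.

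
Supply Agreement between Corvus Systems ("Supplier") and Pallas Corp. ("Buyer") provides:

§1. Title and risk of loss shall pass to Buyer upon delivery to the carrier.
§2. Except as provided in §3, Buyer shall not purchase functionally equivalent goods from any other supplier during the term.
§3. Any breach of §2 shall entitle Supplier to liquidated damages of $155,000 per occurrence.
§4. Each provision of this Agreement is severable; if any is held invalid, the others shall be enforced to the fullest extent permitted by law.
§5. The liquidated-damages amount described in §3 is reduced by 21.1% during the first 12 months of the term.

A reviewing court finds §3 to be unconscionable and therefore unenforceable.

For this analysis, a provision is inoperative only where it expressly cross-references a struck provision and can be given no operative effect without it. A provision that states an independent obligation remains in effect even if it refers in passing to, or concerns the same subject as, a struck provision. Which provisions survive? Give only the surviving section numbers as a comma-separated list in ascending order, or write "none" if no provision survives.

1, 2, 4

§3 is struck. §5 operates only by reference to §3, so it falls with §3. Although §2 refers to §3, its operative terms do not depend on §3, so it remains in effect. Under the severability clause in §4, the remaining provisions continue in force. That leaves §1, §2, and §4 in effect.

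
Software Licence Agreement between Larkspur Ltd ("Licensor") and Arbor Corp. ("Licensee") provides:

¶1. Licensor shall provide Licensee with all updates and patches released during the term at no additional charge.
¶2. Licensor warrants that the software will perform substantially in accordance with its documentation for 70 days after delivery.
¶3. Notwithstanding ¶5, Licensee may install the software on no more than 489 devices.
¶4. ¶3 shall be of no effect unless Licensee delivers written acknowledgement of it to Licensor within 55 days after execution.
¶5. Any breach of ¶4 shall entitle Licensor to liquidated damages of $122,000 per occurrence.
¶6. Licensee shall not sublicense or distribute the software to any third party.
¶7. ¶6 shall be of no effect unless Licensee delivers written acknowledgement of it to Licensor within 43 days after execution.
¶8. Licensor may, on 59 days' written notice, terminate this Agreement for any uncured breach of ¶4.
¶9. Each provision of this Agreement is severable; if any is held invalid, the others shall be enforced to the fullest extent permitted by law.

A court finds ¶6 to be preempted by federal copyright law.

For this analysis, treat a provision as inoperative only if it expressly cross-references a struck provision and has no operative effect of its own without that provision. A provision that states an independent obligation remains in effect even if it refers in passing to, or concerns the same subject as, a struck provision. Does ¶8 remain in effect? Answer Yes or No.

¶6 is struck. The only function of ¶7 is the acknowledgement condition for ¶6, so it cannot stand once ¶6 is removed. Under the severability clause in ¶9, the remaining provisions continue in force. The provisions still in force are ¶1, ¶2, ¶3, ¶4, ¶5, ¶8, and ¶9. ¶8 is among the surviving provisions, so the answer is yes.

Yes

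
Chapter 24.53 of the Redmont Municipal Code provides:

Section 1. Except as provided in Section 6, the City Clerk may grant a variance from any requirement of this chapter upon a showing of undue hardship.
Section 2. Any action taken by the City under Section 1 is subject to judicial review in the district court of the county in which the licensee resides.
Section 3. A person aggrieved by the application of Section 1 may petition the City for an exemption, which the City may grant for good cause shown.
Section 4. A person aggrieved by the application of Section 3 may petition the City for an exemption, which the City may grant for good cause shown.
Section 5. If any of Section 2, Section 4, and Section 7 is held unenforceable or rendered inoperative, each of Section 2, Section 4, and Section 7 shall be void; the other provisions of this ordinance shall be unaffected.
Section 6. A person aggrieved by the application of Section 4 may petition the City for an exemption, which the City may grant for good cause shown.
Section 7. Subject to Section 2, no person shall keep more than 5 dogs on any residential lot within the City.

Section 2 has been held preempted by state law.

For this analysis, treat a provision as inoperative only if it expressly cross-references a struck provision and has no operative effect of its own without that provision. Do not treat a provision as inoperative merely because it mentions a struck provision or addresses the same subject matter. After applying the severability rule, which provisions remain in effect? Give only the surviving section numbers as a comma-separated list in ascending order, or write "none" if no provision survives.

Section 2 is struck. Section 1 mentions Section 6 but its own obligation stands independently of Section 6, so Section 1 is not affected. Nothing else in the ordinance is defined by reference to Section 2. Section 5 declares Section 2, Section 4, and Section 7 mutually dependent; since one of them has fallen, all of them are of no effect. That brings down Section 4 and Section 7 as well. Section 6 in turn depends solely on a provision now struck and likewise falls. The remainder continues in force under Section 5. That leaves Section 1, Section 3, and Section 5 in effect.

1, 3, 5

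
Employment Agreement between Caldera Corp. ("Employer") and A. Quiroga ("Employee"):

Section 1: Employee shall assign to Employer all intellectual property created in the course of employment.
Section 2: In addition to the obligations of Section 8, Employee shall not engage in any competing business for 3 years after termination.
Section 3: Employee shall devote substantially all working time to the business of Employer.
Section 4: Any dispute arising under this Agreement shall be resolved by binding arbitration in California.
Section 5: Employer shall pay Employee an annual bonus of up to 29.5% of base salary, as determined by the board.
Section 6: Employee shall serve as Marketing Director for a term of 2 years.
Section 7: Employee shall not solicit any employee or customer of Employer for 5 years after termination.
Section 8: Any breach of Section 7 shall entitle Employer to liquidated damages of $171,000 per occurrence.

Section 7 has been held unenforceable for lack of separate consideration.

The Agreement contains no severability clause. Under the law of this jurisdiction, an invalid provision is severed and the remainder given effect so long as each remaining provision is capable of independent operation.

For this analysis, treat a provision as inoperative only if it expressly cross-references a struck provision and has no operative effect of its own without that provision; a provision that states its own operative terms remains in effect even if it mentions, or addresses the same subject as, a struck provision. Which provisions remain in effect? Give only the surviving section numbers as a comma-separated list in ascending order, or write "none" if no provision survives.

Section 7 is struck. The whole of Section 8 is the liquidated-damages amount, defined by reference to Section 7, so Section 8 cannot stand once Section 7 is removed. Although Section 2 refers to Section 8, its operative terms do not depend on Section 8, so it remains in effect. With no severability clause, the stated default rule severs what cannot stand and enforces each remaining provision that can operate on its own. Section 1, Section 2, Section 3, Section 4, Section 5, and Section 6 remain in effect.

1, 2, 3, 4, 5, 6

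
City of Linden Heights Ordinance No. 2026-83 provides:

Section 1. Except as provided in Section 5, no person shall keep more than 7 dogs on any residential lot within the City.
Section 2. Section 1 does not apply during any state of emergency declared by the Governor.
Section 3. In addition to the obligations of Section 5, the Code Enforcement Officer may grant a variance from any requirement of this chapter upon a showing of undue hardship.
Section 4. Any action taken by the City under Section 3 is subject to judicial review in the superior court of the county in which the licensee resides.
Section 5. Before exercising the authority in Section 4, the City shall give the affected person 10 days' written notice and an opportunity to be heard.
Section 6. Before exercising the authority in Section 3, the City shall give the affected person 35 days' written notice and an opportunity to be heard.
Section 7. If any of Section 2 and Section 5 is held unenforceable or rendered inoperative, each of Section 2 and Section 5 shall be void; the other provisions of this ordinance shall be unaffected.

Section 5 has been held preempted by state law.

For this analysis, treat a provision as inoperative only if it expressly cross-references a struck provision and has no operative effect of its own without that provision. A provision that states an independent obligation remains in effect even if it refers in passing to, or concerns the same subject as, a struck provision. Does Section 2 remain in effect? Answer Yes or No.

No

Section 5 is struck. Although Section 1 refers to Section 5, its operative terms do not depend on Section 5, so it remains in effect. Although Section 3 refers to Section 5, its operative terms do not depend on Section 5, so it remains in effect. Nothing else in the ordinance is defined by reference to Section 5. Section 7 declares Section 2 and Section 5 mutually dependent; since one of them has fallen, all of them are of no effect. That brings down Section 2 as well. The remainder continues in force under Section 7. The provisions still in force are Section 1, Section 3, Section 4, Section 6, and Section 7. Section 2 is among the inoperative provisions, so the answer is no.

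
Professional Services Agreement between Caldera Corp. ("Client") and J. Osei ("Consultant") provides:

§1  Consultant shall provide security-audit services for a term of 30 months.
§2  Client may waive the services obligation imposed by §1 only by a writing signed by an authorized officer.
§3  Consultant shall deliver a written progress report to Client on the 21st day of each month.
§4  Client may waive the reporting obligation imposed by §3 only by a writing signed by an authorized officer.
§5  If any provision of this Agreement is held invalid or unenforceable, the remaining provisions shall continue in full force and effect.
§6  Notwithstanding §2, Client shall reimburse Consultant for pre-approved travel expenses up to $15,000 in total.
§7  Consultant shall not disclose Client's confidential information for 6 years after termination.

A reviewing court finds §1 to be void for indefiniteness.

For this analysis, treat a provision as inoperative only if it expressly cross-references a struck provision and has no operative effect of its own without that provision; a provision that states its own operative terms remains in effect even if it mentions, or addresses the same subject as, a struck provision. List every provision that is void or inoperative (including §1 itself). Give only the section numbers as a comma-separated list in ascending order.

§1 is struck. §2 operates only by reference to §1, so it falls with §1. Although §6 refers to §2, its operative terms do not depend on §2, so it remains in effect. Under the severability clause in §5, the remaining provisions continue in force. The provisions still in force are §3, §4, §5, §6, and §7.

1, 2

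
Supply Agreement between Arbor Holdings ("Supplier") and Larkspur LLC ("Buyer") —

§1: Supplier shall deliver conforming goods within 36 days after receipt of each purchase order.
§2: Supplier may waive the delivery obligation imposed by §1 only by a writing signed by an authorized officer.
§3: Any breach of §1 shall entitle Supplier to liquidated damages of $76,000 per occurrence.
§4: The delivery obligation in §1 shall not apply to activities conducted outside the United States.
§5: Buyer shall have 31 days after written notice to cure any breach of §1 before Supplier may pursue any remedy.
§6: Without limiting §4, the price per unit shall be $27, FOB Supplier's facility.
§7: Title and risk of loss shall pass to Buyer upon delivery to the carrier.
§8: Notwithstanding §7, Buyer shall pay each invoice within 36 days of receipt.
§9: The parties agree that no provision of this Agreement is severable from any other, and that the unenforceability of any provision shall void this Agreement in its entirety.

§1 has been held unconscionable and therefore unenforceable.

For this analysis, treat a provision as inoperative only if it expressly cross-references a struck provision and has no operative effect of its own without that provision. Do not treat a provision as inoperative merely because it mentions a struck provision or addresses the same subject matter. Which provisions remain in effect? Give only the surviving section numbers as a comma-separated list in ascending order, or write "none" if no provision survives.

§1 is struck. §2 operates only by reference to §1, so it falls with §1. §3 operates only by reference to §1, so it falls with §1. §4 does nothing except set the carve-out from the delivery obligation by reference to §1; with §1 gone it has no independent effect and is inoperative. §5 has no operative effect of its own apart from §1 and is therefore inoperative. §9 provides that the Agreement is not severable, so the invalidity of any one provision voids the entire Agreement. No provision of the Agreement survives.

none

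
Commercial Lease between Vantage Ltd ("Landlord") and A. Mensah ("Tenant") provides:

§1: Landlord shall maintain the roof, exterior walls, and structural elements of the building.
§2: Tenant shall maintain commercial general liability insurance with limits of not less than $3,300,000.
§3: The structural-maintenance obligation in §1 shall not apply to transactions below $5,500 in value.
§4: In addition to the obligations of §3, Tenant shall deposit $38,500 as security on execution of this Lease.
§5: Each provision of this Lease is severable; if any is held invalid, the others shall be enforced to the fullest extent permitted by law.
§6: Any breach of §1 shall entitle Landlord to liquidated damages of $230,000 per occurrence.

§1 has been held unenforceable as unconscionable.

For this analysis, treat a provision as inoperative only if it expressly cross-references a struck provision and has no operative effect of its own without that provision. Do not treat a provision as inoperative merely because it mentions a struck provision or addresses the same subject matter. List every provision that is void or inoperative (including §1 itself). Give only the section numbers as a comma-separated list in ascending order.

§1 is struck. §3 does nothing except set the carve-out from the structural-maintenance obligation by reference to §1; with §1 gone it has no independent effect and is inoperative. §6 does nothing except set the liquidated-damages amount by reference to §1; with §1 gone it has no independent effect and is inoperative. Although §4 refers to §3, its operative terms do not depend on §3, so it remains in effect. Under the severability clause in §5, the remaining provisions continue in force. The provisions still in force are §2, §4, and §5.

1, 3, 6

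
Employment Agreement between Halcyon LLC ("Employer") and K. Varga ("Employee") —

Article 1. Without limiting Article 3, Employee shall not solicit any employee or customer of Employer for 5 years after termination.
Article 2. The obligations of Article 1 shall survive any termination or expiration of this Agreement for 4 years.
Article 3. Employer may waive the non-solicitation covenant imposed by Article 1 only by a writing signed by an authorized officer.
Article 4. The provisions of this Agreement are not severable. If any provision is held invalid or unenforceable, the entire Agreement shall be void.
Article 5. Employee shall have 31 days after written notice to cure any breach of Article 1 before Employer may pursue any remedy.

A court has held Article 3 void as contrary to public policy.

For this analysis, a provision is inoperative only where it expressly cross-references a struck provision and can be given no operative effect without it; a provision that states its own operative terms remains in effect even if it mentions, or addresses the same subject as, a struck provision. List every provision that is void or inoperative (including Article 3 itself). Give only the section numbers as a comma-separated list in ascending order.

Article 3 is struck. No other provision's operative terms depend on Article 3. Article 4 provides that the Agreement is not severable, so the invalidity of any one provision voids the entire Agreement. No provision of the Agreement survives.

1, 2, 3, 4, 5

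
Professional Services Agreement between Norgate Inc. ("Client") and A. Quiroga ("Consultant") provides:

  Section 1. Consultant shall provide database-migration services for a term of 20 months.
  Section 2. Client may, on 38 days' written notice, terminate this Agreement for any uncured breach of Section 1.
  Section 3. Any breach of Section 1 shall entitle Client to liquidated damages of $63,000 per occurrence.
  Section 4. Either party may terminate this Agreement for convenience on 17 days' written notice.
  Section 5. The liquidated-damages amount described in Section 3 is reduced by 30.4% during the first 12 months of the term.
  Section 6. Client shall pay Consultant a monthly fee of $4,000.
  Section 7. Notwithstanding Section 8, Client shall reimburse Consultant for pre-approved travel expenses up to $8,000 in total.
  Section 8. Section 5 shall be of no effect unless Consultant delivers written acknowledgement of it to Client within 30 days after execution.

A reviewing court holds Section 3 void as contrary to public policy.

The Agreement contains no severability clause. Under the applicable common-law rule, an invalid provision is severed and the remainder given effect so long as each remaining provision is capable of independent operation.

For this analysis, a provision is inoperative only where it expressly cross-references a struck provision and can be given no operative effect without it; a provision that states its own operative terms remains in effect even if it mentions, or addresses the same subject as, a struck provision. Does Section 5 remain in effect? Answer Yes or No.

No

Section 3 is struck. Section 5 has no operative effect of its own apart from Section 3 and is therefore inoperative. The only function of Section 8 is the acknowledgement condition for Section 5, so it cannot stand once Section 5 is removed. Section 7 mentions Section 8 but its own obligation stands independently of Section 8, so Section 7 is not affected. With no severability clause, the stated default rule severs what cannot stand and enforces each remaining provision that can operate on its own. Section 1, Section 2, Section 4, Section 6, and Section 7 remain in effect. Section 5 is among the inoperative provisions, so the answer is no.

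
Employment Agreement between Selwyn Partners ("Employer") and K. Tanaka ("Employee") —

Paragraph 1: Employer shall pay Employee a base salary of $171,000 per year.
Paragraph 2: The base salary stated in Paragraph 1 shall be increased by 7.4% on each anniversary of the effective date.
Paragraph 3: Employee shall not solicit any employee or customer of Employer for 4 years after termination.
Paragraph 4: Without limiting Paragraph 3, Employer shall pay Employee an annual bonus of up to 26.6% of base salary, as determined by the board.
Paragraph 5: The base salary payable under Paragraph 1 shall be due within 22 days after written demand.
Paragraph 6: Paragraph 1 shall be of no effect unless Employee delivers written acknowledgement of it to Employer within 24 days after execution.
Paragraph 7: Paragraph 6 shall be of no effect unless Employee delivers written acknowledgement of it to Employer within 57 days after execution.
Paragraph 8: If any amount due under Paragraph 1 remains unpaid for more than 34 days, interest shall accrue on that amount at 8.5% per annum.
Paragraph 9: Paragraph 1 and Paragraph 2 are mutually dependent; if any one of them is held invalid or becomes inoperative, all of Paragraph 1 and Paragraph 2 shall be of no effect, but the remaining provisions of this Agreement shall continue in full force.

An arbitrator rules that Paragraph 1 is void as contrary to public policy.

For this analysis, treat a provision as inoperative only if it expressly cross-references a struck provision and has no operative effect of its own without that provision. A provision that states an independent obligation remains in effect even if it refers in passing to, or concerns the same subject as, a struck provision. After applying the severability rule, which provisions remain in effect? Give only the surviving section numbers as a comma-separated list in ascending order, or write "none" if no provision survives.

3, 4, 9

Paragraph 1 is struck. Paragraph 2 does nothing except set the escalation of the base salary by reference to Paragraph 1; with Paragraph 1 gone it has no independent effect and is inoperative. Paragraph 5 does nothing except set the payment deadline for the base salary by reference to Paragraph 1; with Paragraph 1 gone it has no independent effect and is inoperative. Paragraph 6 has no operative effect of its own apart from Paragraph 1 and is therefore inoperative. Paragraph 8 has no operative effect of its own apart from Paragraph 1 and is therefore inoperative. The only function of Paragraph 7 is the acknowledgement condition for Paragraph 6, so it cannot stand once Paragraph 6 is removed. Paragraph 9 declares Paragraph 1 and Paragraph 2 mutually dependent; since one of them has fallen, all of them are of no effect. The remainder continues in force under Paragraph 9. The provisions still in force are Paragraph 3, Paragraph 4, and Paragraph 9.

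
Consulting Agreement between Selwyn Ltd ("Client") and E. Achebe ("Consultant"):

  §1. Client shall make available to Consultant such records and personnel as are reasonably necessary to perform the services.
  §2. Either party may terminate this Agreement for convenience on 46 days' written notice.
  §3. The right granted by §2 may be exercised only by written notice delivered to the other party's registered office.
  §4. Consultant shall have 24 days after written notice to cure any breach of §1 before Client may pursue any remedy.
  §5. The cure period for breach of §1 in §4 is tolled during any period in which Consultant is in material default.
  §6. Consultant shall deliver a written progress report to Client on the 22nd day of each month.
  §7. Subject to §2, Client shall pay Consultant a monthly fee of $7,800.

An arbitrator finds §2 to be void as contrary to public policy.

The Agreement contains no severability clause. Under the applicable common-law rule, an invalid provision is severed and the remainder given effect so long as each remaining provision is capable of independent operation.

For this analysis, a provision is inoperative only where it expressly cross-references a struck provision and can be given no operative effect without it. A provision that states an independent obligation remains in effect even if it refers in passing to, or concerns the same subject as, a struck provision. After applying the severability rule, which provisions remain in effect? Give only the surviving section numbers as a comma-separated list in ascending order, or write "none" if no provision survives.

1, 4, 5, 6, 7

§2 is struck. The only function of §3 is the notice requirement for §2, so it cannot stand once §2 is removed. §7 mentions §2 but its own obligation stands independently of §2, so §7 is not affected. Under the stated default rule, only provisions that cannot operate independently fall away; the rest are enforced. That leaves §1, §4, §5, §6, and §7 in effect.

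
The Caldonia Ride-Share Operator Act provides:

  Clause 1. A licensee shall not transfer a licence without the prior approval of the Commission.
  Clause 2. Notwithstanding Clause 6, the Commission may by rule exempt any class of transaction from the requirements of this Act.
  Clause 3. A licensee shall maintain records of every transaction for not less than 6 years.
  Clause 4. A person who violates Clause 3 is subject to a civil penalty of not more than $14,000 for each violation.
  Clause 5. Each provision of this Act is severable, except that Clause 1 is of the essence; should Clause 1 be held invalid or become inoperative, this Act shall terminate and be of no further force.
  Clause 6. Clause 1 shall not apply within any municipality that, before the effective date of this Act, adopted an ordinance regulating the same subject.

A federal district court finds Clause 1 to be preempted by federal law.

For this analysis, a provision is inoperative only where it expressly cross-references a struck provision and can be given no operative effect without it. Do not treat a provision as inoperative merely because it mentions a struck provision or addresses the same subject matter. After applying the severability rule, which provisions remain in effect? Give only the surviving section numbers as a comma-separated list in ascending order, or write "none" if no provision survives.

Clause 1 is struck. Clause 6 operates only by reference to Clause 1, so it falls with Clause 1. Clause 5 makes Clause 1 an essential term, and Clause 1 is the provision held invalid; under Clause 5, the entire Act is therefore void. No provision of the Act survives.

none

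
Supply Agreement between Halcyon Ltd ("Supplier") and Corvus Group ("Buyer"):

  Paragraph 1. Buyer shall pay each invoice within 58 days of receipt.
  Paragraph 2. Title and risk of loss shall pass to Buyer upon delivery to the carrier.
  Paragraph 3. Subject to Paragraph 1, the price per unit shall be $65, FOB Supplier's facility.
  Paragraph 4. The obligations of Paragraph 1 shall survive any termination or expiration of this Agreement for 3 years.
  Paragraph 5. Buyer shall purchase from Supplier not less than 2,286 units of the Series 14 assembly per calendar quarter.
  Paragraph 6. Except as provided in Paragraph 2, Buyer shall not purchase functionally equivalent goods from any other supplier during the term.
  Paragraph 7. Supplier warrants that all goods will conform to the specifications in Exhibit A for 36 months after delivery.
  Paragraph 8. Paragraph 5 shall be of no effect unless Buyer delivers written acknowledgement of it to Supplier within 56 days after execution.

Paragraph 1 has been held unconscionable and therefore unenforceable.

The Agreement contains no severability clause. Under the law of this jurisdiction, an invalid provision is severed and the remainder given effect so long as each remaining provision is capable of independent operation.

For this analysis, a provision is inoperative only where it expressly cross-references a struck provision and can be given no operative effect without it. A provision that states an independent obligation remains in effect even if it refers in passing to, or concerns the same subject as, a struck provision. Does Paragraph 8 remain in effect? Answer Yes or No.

Yes

Paragraph 1 is struck. The only function of Paragraph 4 is the survival period for Paragraph 1, so it cannot stand once Paragraph 1 is removed. Although Paragraph 3 refers to Paragraph 1, its operative terms do not depend on Paragraph 1, so it remains in effect. Under the stated default rule, only provisions that cannot operate independently fall away; the rest are enforced. The provisions still in force are Paragraph 2, Paragraph 3, Paragraph 5, Paragraph 6, Paragraph 7, and Paragraph 8. Paragraph 8 is among the surviving provisions, so the answer is yes.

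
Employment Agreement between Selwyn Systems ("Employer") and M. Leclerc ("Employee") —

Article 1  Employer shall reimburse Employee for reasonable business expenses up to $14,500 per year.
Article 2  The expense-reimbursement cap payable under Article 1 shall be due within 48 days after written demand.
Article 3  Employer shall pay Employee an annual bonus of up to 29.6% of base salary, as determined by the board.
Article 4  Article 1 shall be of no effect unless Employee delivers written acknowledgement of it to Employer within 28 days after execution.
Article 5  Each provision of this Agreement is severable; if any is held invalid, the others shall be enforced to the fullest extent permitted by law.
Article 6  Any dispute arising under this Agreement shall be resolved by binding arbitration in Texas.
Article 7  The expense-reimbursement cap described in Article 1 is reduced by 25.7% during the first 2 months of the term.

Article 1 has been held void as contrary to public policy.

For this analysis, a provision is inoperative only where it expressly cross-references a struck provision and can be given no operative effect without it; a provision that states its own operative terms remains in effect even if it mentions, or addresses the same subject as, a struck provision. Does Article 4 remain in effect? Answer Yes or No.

No

Article 1 is struck. Article 2 does nothing except set the payment deadline for the expense-reimbursement cap by reference to Article 1; with Article 1 gone it has no independent effect and is inoperative. Article 4 operates only by reference to Article 1, so it falls with Article 1. Article 7 operates only by reference to Article 1, so it falls with Article 1. Article 5 is a severability clause and preserves every provision that can still be given independent effect. The provisions still in force are Article 3, Article 5, and Article 6. Article 4 is among the inoperative provisions, so the answer is no.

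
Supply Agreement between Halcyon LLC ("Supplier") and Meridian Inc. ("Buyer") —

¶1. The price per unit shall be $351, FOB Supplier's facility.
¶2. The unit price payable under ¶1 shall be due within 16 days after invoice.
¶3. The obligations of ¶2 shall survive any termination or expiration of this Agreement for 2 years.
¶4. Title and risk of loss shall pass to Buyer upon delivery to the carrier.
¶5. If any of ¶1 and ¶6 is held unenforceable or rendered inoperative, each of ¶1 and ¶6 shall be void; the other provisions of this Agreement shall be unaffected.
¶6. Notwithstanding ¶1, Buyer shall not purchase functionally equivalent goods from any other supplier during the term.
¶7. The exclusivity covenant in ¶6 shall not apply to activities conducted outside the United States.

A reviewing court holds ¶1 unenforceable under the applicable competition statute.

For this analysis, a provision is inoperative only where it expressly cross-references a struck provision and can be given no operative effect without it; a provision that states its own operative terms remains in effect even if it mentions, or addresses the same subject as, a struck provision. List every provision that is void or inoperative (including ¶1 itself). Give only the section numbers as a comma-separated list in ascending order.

¶1 is struck. The whole of ¶2 is the payment deadline for the unit price, defined by reference to ¶1, so ¶2 cannot stand once ¶1 is removed. The only function of ¶3 is the survival period for ¶2, so it cannot stand once ¶2 is removed. ¶5 declares ¶1 and ¶6 mutually dependent; since one of them has fallen, all of them are of no effect. That brings down ¶6 as well. ¶7 in turn depends solely on a provision now struck and likewise falls. The remainder continues in force under ¶5. ¶4 and ¶5 remain in effect.

1, 2, 3, 6, 7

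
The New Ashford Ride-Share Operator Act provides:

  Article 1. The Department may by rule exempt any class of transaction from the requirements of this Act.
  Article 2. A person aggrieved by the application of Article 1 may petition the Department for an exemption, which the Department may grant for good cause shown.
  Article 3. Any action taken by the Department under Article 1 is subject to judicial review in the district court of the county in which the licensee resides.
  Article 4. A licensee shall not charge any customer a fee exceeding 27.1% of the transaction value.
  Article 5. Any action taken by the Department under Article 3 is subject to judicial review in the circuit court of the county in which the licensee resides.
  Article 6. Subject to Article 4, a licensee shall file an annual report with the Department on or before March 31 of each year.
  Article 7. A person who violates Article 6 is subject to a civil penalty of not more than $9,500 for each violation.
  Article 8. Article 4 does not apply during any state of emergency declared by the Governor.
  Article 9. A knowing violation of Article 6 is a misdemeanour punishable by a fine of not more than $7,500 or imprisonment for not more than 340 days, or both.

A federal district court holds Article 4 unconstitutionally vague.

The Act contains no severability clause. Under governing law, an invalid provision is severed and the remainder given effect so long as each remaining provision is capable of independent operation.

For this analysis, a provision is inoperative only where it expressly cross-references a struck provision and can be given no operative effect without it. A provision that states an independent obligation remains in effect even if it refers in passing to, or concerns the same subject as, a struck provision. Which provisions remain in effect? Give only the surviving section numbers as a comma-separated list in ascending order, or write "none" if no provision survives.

1, 2, 3, 5, 6, 7, 9

Article 4 is struck. Article 8 has no operative effect of its own apart from Article 4 and is therefore inoperative. Although Article 6 refers to Article 4, its operative terms do not depend on Article 4, so it remains in effect. Under the stated default rule, only provisions that cannot operate independently fall away; the rest are enforced. Article 1, Article 2, Article 3, Article 5, Article 6, Article 7, and Article 9 remain in effect.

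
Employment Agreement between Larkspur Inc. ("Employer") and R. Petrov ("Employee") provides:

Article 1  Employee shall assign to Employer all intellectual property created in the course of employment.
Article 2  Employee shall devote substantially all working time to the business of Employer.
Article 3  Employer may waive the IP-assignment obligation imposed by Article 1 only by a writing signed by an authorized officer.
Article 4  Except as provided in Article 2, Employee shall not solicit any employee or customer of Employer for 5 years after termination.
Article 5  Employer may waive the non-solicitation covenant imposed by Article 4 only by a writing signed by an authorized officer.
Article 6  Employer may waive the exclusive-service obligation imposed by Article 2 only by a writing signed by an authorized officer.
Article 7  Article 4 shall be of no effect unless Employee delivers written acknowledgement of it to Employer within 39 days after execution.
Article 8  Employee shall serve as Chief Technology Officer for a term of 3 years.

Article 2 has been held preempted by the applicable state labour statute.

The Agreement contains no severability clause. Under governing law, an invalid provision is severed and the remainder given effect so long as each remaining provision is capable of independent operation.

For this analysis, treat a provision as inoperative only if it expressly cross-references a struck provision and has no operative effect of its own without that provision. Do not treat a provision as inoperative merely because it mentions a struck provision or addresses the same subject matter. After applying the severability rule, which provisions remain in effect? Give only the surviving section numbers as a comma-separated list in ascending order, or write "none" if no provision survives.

1, 3, 4, 5, 7, 8

Article 2 is struck. The only function of Article 6 is the waiver condition for Article 2, so it cannot stand once Article 2 is removed. Article 4 mentions Article 2 but its own obligation stands independently of Article 2, so Article 4 is not affected. Under the stated default rule, only provisions that cannot operate independently fall away; the rest are enforced. Article 1, Article 3, Article 4, Article 5, Article 7, and Article 8 remain in effect.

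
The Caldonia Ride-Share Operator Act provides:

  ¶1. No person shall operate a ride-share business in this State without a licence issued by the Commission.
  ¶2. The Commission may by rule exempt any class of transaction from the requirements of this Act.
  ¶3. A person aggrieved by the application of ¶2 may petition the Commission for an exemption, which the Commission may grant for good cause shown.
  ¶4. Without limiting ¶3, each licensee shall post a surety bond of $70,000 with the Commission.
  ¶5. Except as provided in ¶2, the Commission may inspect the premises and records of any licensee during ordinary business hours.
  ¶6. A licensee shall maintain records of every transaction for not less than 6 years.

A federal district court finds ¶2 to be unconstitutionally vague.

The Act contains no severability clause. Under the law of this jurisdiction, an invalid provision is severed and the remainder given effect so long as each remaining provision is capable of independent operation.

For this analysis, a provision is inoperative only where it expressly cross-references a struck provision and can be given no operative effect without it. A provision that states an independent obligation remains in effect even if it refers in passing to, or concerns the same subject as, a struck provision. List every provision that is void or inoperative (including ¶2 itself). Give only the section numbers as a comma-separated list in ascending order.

2, 3

¶2 is struck. The only function of ¶3 is the exemption procedure for ¶2, so it cannot stand once ¶2 is removed. ¶4 mentions ¶3 but its own obligation stands independently of ¶3, so ¶4 is not affected. Although ¶5 refers to ¶2, its operative terms do not depend on ¶2, so it remains in effect. Under the stated default rule, only provisions that cannot operate independently fall away; the rest are enforced. ¶1, ¶4, ¶5, and ¶6 remain in effect.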